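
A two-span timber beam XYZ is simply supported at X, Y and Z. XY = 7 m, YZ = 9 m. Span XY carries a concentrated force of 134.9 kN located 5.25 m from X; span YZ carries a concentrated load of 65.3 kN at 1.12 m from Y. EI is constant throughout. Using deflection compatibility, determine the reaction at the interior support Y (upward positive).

R_Y = 184.1 kN

Take M_Y as the redundant. Released structure: two simple spans XY and YZ with a hinge at Y.
Discontinuity in slope at Y on the released structure — sum the simple-span end rotations:
  span XY: point load 134.9 at a = 5.25: Pab(L + a)/(6LEI) = 361.5/EI
  span YZ: point load 65.3 at a = 1.12: Pab(L + b)/(6LEI) = 180.2/EI
  relative rotation θ_0 = (361.5 + 180.2)/EI = 541.6/EI
A unit hogging moment at Y produces rotation L₁/(3EI) + L₂/(3EI) = 5.333/EI.
Compatibility: M_Y·(L₁+L₂)/(3EI) = θ_0, giving M_Y = 101.6 kN·m (hogging).
Span XY, ΣM about X with M_Y applied at Y: R_Y^{XY}·7 = 708.2 + 101.6, so R_Y^{XY} = 115.7 kN and R_X = 134.9 − 115.7 = 19.22 kN.
Span YZ, ΣM about Z: R_Y^{YZ}·9 = 514.6 + 101.6, so R_Y^{YZ} = 68.46 kN and R_Z = 65.3 − 68.46 = -3.158 kN.
R_Y = 115.7 + 68.46 = 184.1 kN.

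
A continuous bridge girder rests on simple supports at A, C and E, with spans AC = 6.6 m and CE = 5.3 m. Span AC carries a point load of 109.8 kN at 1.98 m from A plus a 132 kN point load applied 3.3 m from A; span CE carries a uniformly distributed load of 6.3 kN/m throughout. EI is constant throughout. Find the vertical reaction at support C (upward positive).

R_C = 168.5 kN

Insert a hinge at C; M_C is the redundant, and each span becomes simply supported.
Discontinuity in slope at C on the released structure — sum the simple-span end rotations:
  span AC: point load 109.8 at a = 1.98: Pab(L + a)/(6LEI) = 217.6/EI
  span AC: point load 132 at a = 3.3: Pab(L + a)/(6LEI) = 359.4/EI
  span CE: UDL 6.3: wL³/(24EI) = 39.08/EI
  relative rotation θ_0 = (577 + 39.08)/EI = 616.1/EI
A unit hogging moment at C produces rotation L₁/(3EI) + L₂/(3EI) = 3.967/EI.
Slope continuity at C: θ_0 = M_C·3.967/EI, so M_C = 616.1/3.967 = 155.3 kN·m (hogging).
Span AC, ΣM about A with M_C applied at C: R_C^{AC}·6.6 = 653 + 155.3, so R_C^{AC} = 122.5 kN and R_A = 241.8 − 122.5 = 119.3 kN.
Span CE, ΣM about E: R_C^{CE}·5.3 = 88.48 + 155.3, so R_C^{CE} = 46 kN and R_E = 33.39 − 46 = -12.61 kN.
R_C = 122.5 + 46 = 168.5 kN.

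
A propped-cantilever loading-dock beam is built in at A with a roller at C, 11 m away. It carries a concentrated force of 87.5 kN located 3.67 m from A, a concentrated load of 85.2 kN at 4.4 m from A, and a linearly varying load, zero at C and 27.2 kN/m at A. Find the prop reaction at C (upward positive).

R_C = 60.63 kN

Take the reaction at C as the redundant and release it; the primary structure is a cantilever fixed at A.
Deflection at C on the released cantilever, summing each load's contribution:
  point load 87.5 at a = 3.67: Pa²(3L − a)/(6EI) = 5761/EI
  point load 85.2 at a = 4.4: Pa²(3L − a)/(6EI) = 7862/EI
  triangular load, peak 27.2 at the fixed end: w₀L⁴/(30EI) = 13275/EI
  δ_0 = 26898/EI
Flexibility coefficient — unit upward force at C: δ_{CC} = L³/(3EI) = 443.7/EI.
Compatibility at C: δ_0 − R_C·δ_{CC} = 0, so R_C = 26898/443.7 = 60.63 kN.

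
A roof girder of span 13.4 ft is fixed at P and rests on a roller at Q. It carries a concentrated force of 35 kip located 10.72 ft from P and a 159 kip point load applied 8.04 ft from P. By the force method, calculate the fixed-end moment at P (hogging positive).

Choose R_Q as the redundant. The primary structure is the cantilever fixed at P.
Downward deflection at the released point Q due to the loads:
  point load 35 at a = 10.72: Pa²(3L − a)/(6EI) = 19762/EI
  point load 159 at a = 8.04: Pa²(3L − a)/(6EI) = 55090/EI
  δ_0 = 74852/EI
Flexibility coefficient — unit upward force at Q: δ_{QQ} = L³/(3EI) = 802/EI.
Compatibility at Q: δ_0 − R_Q·δ_{QQ} = 0, so R_Q = 74852/802 = 93.33 kip.
Moment equilibrium about P: M_P = Σ(load moments about P) − R_Q·L = 1654 − 93.33×13.4 = 403 kip·ft.

M_P = 403 kip·ft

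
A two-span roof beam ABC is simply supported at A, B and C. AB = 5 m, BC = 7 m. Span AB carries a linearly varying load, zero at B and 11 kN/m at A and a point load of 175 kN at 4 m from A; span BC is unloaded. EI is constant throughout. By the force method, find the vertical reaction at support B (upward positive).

Release continuity at B by inserting a hinge; the redundant is the internal moment M_B. The primary structure is two simply-supported spans AB and BC.
Discontinuity in slope at B on the released structure — sum the simple-span end rotations:
  span AB: triangular load, peak 11: 7w₀L³/(360EI) = 26.74/EI
  span AB: point load 175 at a = 4: Pab(L + a)/(6LEI) = 210/EI
  relative rotation θ_0 = (236.7 + 0)/EI = 236.7/EI
A unit hogging moment at B produces rotation L₁/(3EI) + L₂/(3EI) = 4/EI.
Compatibility: M_B·(L₁+L₂)/(3EI) = θ_0, giving M_B = 59.18 kN·m (hogging).
Span AB, ΣM about A with M_B applied at B: R_B^{AB}·5 = 745.8 + 59.18, so R_B^{AB} = 161 kN and R_A = 202.5 − 161 = 41.5 kN.
Span BC, ΣM about C: R_B^{BC}·7 = 0 + 59.18, so R_B^{BC} = 8.455 kN and R_C = 0 − 8.455 = -8.455 kN.
R_B = 161 + 8.455 = 169.5 kN.

R_B = 169.5 kN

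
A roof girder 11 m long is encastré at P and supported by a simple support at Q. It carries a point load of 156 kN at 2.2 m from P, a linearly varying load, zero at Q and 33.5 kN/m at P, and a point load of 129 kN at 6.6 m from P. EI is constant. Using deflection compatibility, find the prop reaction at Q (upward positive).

Choose R_Q as the redundant. The primary structure is the cantilever fixed at P.
Primary-structure tip deflection at Q by superposition:
  point load 156 at a = 2.2: Pa²(3L − a)/(6EI) = 3876/EI
  triangular load, peak 33.5 at the fixed end: w₀L⁴/(30EI) = 16349/EI
  point load 129 at a = 6.6: Pa²(3L − a)/(6EI) = 24725/EI
  δ_0 = 44950/EI
Tip deflection under a unit load at Q: L³/(3EI) = 443.7/EI.
Compatibility at Q: δ_0 − R_Q·δ_{QQ} = 0, so R_Q = 44950/443.7 = 101.3 kN.

R_Q = 101.3 kN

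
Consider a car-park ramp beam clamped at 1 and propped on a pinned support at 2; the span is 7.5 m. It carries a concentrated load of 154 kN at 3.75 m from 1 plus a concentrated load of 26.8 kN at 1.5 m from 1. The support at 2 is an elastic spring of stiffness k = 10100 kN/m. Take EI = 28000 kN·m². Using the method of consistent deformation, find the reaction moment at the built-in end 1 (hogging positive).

Take the reaction at 2 as the redundant and release it; the primary structure is a cantilever fixed at 1.
Free-end deflection of the primary structure under the applied loading (downward +):
  point load 154 at a = 3.75: Pa²(3L − a)/(6EI) = 6768/EI
  point load 26.8 at a = 1.5: Pa²(3L − a)/(6EI) = 211.1/EI
  δ_0 = 6979/EI
Tip deflection under a unit load at 2: L³/(3EI) = 140.6/EI.
With EI = 28000 kN·m²: δ_0 = 0.24924 m and δ_{22} = 0.005022 m/kN.
Compatibility — the spring shortens by R_2/k under the reaction it provides: δ_0 − R_2·δ_{22} = R_2/k. With 1/k = 0.000099 m/kN, R_2 = δ_0 / (δ_{22} + 1/k) = 0.24924 / (0.005022 + 0.000099) = 48.67 kN.
Moment equilibrium about 1: M_1 = Σ(load moments about 1) − R_2·L = 617.7 − 48.67×7.5 = 252.7 kN·m.

M_1 = 252.7 kN·m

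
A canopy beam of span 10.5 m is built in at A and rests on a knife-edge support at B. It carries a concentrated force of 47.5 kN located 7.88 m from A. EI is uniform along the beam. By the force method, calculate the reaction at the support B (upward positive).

R_B = 30.09 kN

Take the reaction at B as the redundant and release it; the primary structure is a cantilever fixed at A.
Deflection at B on the released cantilever, summing each load's contribution:
  point load 47.5 at a = 7.88: Pa²(3L − a)/(6EI) = 11611/EI
Flexibility coefficient — unit upward force at B: δ_{BB} = L³/(3EI) = 385.9/EI.
Compatibility at B: δ_0 − R_B·δ_{BB} = 0, so R_B = 11611/385.9 = 30.09 kN.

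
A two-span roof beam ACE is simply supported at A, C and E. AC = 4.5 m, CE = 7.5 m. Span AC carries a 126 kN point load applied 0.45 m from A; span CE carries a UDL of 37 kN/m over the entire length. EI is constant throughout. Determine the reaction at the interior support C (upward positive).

R_C = 212.9 kN

Insert a hinge at C; M_C is the redundant, and each span becomes simply supported.
Rotations at C on the released spans (each span's end-slope, ×1/EI):
  span AC: point load 126 at a = 0.45: Pab(L + a)/(6LEI) = 42.1/EI
  span CE: UDL 37: wL³/(24EI) = 650.4/EI
  relative rotation θ_0 = (42.1 + 650.4)/EI = 692.5/EI
A unit hogging moment at C produces rotation L₁/(3EI) + L₂/(3EI) = 4/EI.
Slope continuity at C: θ_0 = M_C·4/EI, so M_C = 692.5/4 = 173.1 kN·m (hogging).
Span AC, ΣM about A with M_C applied at C: R_C^{AC}·4.5 = 56.7 + 173.1, so R_C^{AC} = 51.07 kN and R_A = 126 − 51.07 = 74.93 kN.
Span CE, ΣM about E: R_C^{CE}·7.5 = 1041 + 173.1, so R_C^{CE} = 161.8 kN and R_E = 277.5 − 161.8 = 115.7 kN.
R_C = 51.07 + 161.8 = 212.9 kN.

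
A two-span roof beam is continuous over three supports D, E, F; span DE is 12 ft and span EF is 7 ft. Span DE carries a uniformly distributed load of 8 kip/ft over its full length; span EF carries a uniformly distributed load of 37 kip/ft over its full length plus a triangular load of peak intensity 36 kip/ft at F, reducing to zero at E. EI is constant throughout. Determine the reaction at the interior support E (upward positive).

R_E = 267.5 kip

Insert a hinge at E; M_E is the redundant, and each span becomes simply supported.
Rotations at E on the released spans (each span's end-slope, ×1/EI):
  span DE: UDL 8: wL³/(24EI) = 576/EI
  span EF: UDL 37: wL³/(24EI) = 528.8/EI
  span EF: triangular load, peak 36: 7w₀L³/(360EI) = 240.1/EI
  relative rotation θ_0 = (576 + 768.9)/EI = 1345/EI
A unit hogging moment at E produces rotation L₁/(3EI) + L₂/(3EI) = 6.333/EI.
Compatibility: M_E·(L₁+L₂)/(3EI) = θ_0, giving M_E = 212.4 kip·ft (hogging).
Span DE, ΣM about D with M_E applied at E: R_E^{DE}·12 = 576 + 212.4, so R_E^{DE} = 65.7 kip and R_D = 96 − 65.7 = 30.3 kip.
Span EF, ΣM about F: R_E^{EF}·7 = 1200 + 212.4, so R_E^{EF} = 201.8 kip and R_F = 385 − 201.8 = 183.2 kip.
R_E = 65.7 + 201.8 = 267.5 kip.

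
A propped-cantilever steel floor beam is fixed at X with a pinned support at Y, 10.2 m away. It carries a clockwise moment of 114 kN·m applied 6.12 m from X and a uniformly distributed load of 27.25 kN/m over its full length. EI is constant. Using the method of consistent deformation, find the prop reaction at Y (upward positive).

R_Y = 118.3 kN

Release the roller at Y. Primary structure: cantilever fixed at X.
Free-end deflection of the primary structure under the applied loading (downward +):
  clockwise couple 114 at a = 6.12: M₀a(2L − a)/(2EI) = 4981/EI
  UDL 27.25: wL⁴/(8EI) = 36870/EI
  δ_0 = 41852/EI
Flexibility coefficient — unit upward force at Y: δ_{YY} = L³/(3EI) = 353.7/EI.
The prop prevents deflection at Y: R_Y = δ_0/δ_{YY} = 41852/353.7 = 118.3 kN.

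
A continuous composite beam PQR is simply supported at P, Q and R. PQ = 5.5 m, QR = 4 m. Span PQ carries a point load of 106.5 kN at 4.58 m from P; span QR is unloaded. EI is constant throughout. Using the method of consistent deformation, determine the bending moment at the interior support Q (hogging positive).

Insert a hinge at Q; M_Q is the redundant, and each span becomes simply supported.
Discontinuity in slope at Q on the released structure — sum the simple-span end rotations:
  span PQ: point load 106.5 at a = 4.58: Pab(L + a)/(6LEI) = 137.1/EI
  relative rotation θ_0 = (137.1 + 0)/EI = 137.1/EI
A unit hogging moment at Q produces rotation L₁/(3EI) + L₂/(3EI) = 3.167/EI.
Compatibility: M_Q·(L₁+L₂)/(3EI) = θ_0, giving M_Q = 43.29 kN·m (hogging).

M_Q = 43.29 kN·m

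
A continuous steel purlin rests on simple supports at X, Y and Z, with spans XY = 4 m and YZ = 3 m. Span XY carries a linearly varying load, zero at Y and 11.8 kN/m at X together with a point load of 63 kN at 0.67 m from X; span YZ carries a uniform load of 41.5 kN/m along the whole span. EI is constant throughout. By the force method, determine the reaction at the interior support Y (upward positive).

R_Y = 102.8 kN

Insert a hinge at Y; M_Y is the redundant, and each span becomes simply supported.
Rotations at Y on the released spans (each span's end-slope, ×1/EI):
  span XY: triangular load, peak 11.8: 7w₀L³/(360EI) = 14.68/EI
  span XY: point load 63 at a = 0.67: Pab(L + a)/(6LEI) = 27.35/EI
  span YZ: UDL 41.5: wL³/(24EI) = 46.69/EI
  relative rotation θ_0 = (42.03 + 46.69)/EI = 88.72/EI
A unit hogging moment at Y produces rotation L₁/(3EI) + L₂/(3EI) = 2.333/EI.
Compatibility: M_Y·(L₁+L₂)/(3EI) = θ_0, giving M_Y = 38.02 kN·m (hogging).
Span XY, ΣM about X with M_Y applied at Y: R_Y^{XY}·4 = 73.68 + 38.02, so R_Y^{XY} = 27.93 kN and R_X = 86.6 − 27.93 = 58.67 kN.
Span YZ, ΣM about Z: R_Y^{YZ}·3 = 186.8 + 38.02, so R_Y^{YZ} = 74.92 kN and R_Z = 124.5 − 74.92 = 49.58 kN.
R_Y = 27.93 + 74.92 = 102.8 kN.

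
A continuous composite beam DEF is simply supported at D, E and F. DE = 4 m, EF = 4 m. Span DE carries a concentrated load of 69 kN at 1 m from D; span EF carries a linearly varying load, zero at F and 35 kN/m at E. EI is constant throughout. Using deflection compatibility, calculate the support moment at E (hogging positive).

M_E = 34.84 kN·m

Insert a hinge at E; M_E is the redundant, and each span becomes simply supported.
Discontinuity in slope at E on the released structure — sum the simple-span end rotations:
  span DE: point load 69 at a = 1: Pab(L + a)/(6LEI) = 43.12/EI
  span EF: triangular load, peak 35: w₀L³/(45EI) = 49.78/EI
  relative rotation θ_0 = (43.12 + 49.78)/EI = 92.9/EI
A unit hogging moment at E produces rotation L₁/(3EI) + L₂/(3EI) = 2.667/EI.
Compatibility: M_E·(L₁+L₂)/(3EI) = θ_0, giving M_E = 34.84 kN·m (hogging).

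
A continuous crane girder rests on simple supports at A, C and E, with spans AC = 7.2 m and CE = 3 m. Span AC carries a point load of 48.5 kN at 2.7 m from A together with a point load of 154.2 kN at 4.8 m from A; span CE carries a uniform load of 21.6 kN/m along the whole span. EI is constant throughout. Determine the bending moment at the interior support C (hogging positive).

M_C = 192 kN·m

Take M_C as the redundant. Released structure: two simple spans AC and CE with a hinge at C.
End slopes at the hinge C, treating each span as simply supported:
  span AC: point load 48.5 at a = 2.7: Pab(L + a)/(6LEI) = 135/EI
  span AC: point load 154.2 at a = 4.8: Pab(L + a)/(6LEI) = 493.4/EI
  span CE: UDL 21.6: wL³/(24EI) = 24.3/EI
  relative rotation θ_0 = (628.5 + 24.3)/EI = 652.8/EI
A unit hogging moment at C produces rotation L₁/(3EI) + L₂/(3EI) = 3.4/EI.
Compatibility: M_C·(L₁+L₂)/(3EI) = θ_0, giving M_C = 192 kN·m (hogging).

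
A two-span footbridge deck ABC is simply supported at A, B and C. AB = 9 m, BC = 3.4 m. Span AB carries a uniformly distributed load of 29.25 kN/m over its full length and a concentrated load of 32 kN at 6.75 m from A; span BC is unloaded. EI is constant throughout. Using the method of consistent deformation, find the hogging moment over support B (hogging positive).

M_B = 249.2 kN·m

Release continuity at B by inserting a hinge; the redundant is the internal moment M_B. The primary structure is two simply-supported spans AB and BC.
Rotations at B on the released spans (each span's end-slope, ×1/EI):
  span AB: UDL 29.25: wL³/(24EI) = 888.5/EI
  span AB: point load 32 at a = 6.75: Pab(L + a)/(6LEI) = 141.8/EI
  relative rotation θ_0 = (1030 + 0)/EI = 1030/EI
A unit hogging moment at B produces rotation L₁/(3EI) + L₂/(3EI) = 4.133/EI.
Slope continuity at B: θ_0 = M_B·4.133/EI, so M_B = 1030/4.133 = 249.2 kN·m (hogging).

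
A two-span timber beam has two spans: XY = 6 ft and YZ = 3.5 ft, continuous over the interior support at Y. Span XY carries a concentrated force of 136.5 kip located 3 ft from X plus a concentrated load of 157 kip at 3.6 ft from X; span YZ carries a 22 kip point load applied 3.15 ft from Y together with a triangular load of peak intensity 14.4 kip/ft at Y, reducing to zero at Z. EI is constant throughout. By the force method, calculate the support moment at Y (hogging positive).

Insert a hinge at Y; M_Y is the redundant, and each span becomes simply supported.
Discontinuity in slope at Y on the released structure — sum the simple-span end rotations:
  span XY: point load 136.5 at a = 3: Pab(L + a)/(6LEI) = 307.1/EI
  span XY: point load 157 at a = 3.6: Pab(L + a)/(6LEI) = 361.7/EI
  span YZ: point load 22 at a = 3.15: Pab(L + b)/(6LEI) = 4.447/EI
  span YZ: triangular load, peak 14.4: w₀L³/(45EI) = 13.72/EI
  relative rotation θ_0 = (668.9 + 18.17)/EI = 687/EI
A unit hogging moment at Y produces rotation L₁/(3EI) + L₂/(3EI) = 3.167/EI.
Slope continuity at Y: θ_0 = M_Y·3.167/EI, so M_Y = 687/3.167 = 217 kip·ft (hogging).

M_Y = 217 kip·ft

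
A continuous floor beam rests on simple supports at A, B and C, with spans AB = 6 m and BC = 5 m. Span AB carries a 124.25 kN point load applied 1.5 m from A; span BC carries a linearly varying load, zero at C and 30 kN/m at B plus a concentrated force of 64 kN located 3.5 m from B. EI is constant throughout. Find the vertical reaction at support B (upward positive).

R_B = 133.3 kN

Insert a hinge at B; M_B is the redundant, and each span becomes simply supported.
Rotations at B on the released spans (each span's end-slope, ×1/EI):
  span AB: point load 124.25 at a = 1.5: Pab(L + a)/(6LEI) = 174.7/EI
  span BC: triangular load, peak 30: w₀L³/(45EI) = 83.33/EI
  span BC: point load 64 at a = 3.5: Pab(L + b)/(6LEI) = 72.8/EI
  relative rotation θ_0 = (174.7 + 156.1)/EI = 330.9/EI
A unit hogging moment at B produces rotation L₁/(3EI) + L₂/(3EI) = 3.667/EI.
Compatibility: M_B·(L₁+L₂)/(3EI) = θ_0, giving M_B = 90.23 kN·m (hogging).
Span AB, ΣM about A with M_B applied at B: R_B^{AB}·6 = 186.4 + 90.23, so R_B^{AB} = 46.1 kN and R_A = 124.2 − 46.1 = 78.15 kN.
Span BC, ΣM about C: R_B^{BC}·5 = 346 + 90.23, so R_B^{BC} = 87.25 kN and R_C = 139 − 87.25 = 51.75 kN.
R_B = 46.1 + 87.25 = 133.3 kN.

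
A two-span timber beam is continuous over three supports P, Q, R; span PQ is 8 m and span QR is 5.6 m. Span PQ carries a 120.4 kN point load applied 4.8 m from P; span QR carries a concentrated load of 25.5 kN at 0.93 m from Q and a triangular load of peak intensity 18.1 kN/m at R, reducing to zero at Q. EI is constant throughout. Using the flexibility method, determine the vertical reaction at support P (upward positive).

Release continuity at Q by inserting a hinge; the redundant is the internal moment M_Q. The primary structure is two simply-supported spans PQ and QR.
End slopes at the hinge Q, treating each span as simply supported:
  span PQ: point load 120.4 at a = 4.8: Pab(L + a)/(6LEI) = 493.2/EI
  span QR: point load 25.5 at a = 0.93: Pab(L + b)/(6LEI) = 33.85/EI
  span QR: triangular load, peak 18.1: 7w₀L³/(360EI) = 61.81/EI
  relative rotation θ_0 = (493.2 + 95.66)/EI = 588.8/EI
A unit hogging moment at Q produces rotation L₁/(3EI) + L₂/(3EI) = 4.533/EI.
Compatibility: M_Q·(L₁+L₂)/(3EI) = θ_0, giving M_Q = 129.9 kN·m (hogging).
Span PQ, ΣM about P with M_Q applied at Q: R_Q^{PQ}·8 = 577.9 + 129.9, so R_Q^{PQ} = 88.48 kN and R_P = 120.4 − 88.48 = 31.92 kN.

R_P = 31.92 kN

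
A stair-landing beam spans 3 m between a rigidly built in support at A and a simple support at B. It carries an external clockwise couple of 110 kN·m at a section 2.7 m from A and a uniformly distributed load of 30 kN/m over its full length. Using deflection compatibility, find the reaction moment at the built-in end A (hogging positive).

M_A = -19.6 kN·m

Choose R_B as the redundant. The primary structure is the cantilever fixed at A.
Downward deflection at the released point B due to the loads:
  clockwise couple 110 at a = 2.7: M₀a(2L − a)/(2EI) = 490.1/EI
  UDL 30: wL⁴/(8EI) = 303.8/EI
  δ_0 = 793.8/EI
Flexibility coefficient — unit upward force at B: δ_{BB} = L³/(3EI) = 9/EI.
The prop prevents deflection at B: R_B = δ_0/δ_{BB} = 793.8/9 = 88.2 kN.
Moment equilibrium about A: M_A = Σ(load moments about A) − R_B·L = 245 − 88.2×3 = -19.6 kN·m.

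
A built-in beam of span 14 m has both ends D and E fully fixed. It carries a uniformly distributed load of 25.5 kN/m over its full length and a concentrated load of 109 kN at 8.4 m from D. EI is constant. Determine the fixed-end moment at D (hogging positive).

Take the two fixed-end moments M_D, M_E as redundants; the released structure is the simple span DE.
Simple-span end rotations at D and E under the given loads:
  at D: UDL 25.5: wL³/(24EI) = 2916/EI
  at E: UDL 25.5: wL³/(24EI) = 2916/EI
  at D: point load 109 at a = 8.4: Pab(L + b)/(6LEI) = 1196/EI
  at E: point load 109 at a = 8.4: Pab(L + a)/(6LEI) = 1367/EI
  θ_D0 = 4112/EI,  θ_E0 = 4283/EI
Flexibility coefficients: a unit moment at one end gives L/(3EI) there and L/(6EI) at the far end, so f₁₁ = f₂₂ = 4.667/EI and f₁₂ = f₂₁ = 2.333/EI.
Compatibility — zero rotation at each built-in end:
  4.667 M_D + 2.333 M_E = 4112
  2.333 M_D + 4.667 M_E = 4283
Solving the pair gives M_D = 563 kN·m and M_E = 636.2 kN·m (hogging).

M_D = 563 kN·m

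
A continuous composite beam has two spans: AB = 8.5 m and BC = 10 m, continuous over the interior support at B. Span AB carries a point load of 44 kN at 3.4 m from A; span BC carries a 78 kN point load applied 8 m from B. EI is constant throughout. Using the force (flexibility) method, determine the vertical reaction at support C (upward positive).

Take M_B as the redundant. Released structure: two simple spans AB and BC with a hinge at B.
Discontinuity in slope at B on the released structure — sum the simple-span end rotations:
  span AB: point load 44 at a = 3.4: Pab(L + a)/(6LEI) = 178/EI
  span BC: point load 78 at a = 8: Pab(L + b)/(6LEI) = 249.6/EI
  relative rotation θ_0 = (178 + 249.6)/EI = 427.6/EI
A unit hogging moment at B produces rotation L₁/(3EI) + L₂/(3EI) = 6.167/EI.
Compatibility: M_B·(L₁+L₂)/(3EI) = θ_0, giving M_B = 69.34 kN·m (hogging).
Span BC, ΣM about C: R_B^{BC}·10 = 156 + 69.34, so R_B^{BC} = 22.53 kN and R_C = 78 − 22.53 = 55.47 kN.

R_C = 55.47 kN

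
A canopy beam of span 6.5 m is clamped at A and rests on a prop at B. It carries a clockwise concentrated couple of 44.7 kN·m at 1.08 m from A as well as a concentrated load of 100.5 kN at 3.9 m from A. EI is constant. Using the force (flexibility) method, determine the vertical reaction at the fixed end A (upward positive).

Release the roller at B. Primary structure: cantilever fixed at A.
Deflection at B on the released cantilever, summing each load's contribution:
  clockwise couple 44.7 at a = 1.08: M₀a(2L − a)/(2EI) = 287.7/EI
  point load 100.5 at a = 3.9: Pa²(3L − a)/(6EI) = 3974/EI
  δ_0 = 4262/EI
Flexibility coefficient — unit upward force at B: δ_{BB} = L³/(3EI) = 91.54/EI.
The prop prevents deflection at B: R_B = δ_0/δ_{BB} = 4262/91.54 = 46.56 kN.
Vertical equilibrium: R_A = ΣP − R_B = 100.5 − 46.56 = 53.94 kN.

R_A = 53.94 kN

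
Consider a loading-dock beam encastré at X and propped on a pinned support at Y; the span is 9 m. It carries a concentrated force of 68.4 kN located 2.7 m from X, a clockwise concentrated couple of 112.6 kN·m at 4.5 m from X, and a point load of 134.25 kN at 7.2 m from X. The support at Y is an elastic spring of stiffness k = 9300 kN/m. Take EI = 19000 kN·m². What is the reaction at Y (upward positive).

R_Y = 115.9 kN

Release the roller at Y. Primary structure: cantilever fixed at X.
Primary-structure tip deflection at Y by superposition:
  point load 68.4 at a = 2.7: Pa²(3L − a)/(6EI) = 2019/EI
  clockwise couple 112.6 at a = 4.5: M₀a(2L − a)/(2EI) = 3420/EI
  point load 134.25 at a = 7.2: Pa²(3L − a)/(6EI) = 22966/EI
  δ_0 = 28406/EI
Flexibility coefficient — unit upward force at Y: δ_{YY} = L³/(3EI) = 243/EI.
With EI = 19000 kN·m²: δ_0 = 1.4951 m and δ_{YY} = 0.012789 m/kN.
Compatibility — the spring shortens by R_Y/k under the reaction it provides: δ_0 − R_Y·δ_{YY} = R_Y/k. With 1/k = 0.000108 m/kN, R_Y = δ_0 / (δ_{YY} + 1/k) = 1.4951 / (0.012789 + 0.000108) = 115.9 kN.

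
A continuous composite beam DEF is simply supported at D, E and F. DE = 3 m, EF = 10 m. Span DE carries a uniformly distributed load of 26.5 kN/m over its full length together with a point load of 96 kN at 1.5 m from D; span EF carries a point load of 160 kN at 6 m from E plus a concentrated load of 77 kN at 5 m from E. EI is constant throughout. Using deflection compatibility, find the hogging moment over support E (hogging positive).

Insert a hinge at E; M_E is the redundant, and each span becomes simply supported.
Rotations at E on the released spans (each span's end-slope, ×1/EI):
  span DE: UDL 26.5: wL³/(24EI) = 29.81/EI
  span DE: point load 96 at a = 1.5: Pab(L + a)/(6LEI) = 54/EI
  span EF: point load 160 at a = 6: Pab(L + b)/(6LEI) = 896/EI
  span EF: point load 77 at a = 5: Pab(L + b)/(6LEI) = 481.2/EI
  relative rotation θ_0 = (83.81 + 1377)/EI = 1461/EI
A unit hogging moment at E produces rotation L₁/(3EI) + L₂/(3EI) = 4.333/EI.
Slope continuity at E: θ_0 = M_E·4.333/EI, so M_E = 1461/4.333 = 337.2 kN·m (hogging).

M_E = 337.2 kN·m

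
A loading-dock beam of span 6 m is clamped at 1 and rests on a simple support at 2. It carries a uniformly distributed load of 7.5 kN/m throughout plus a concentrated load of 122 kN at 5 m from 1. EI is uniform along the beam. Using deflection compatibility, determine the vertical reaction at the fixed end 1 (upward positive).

Choose R_2 as the redundant. The primary structure is the cantilever fixed at 1.
Free-end deflection of the primary structure under the applied loading (downward +):
  UDL 7.5: wL⁴/(8EI) = 1215/EI
  point load 122 at a = 5: Pa²(3L − a)/(6EI) = 6608/EI
  δ_0 = 7823/EI
Flexibility coefficient — unit upward force at 2: δ_{22} = L³/(3EI) = 72/EI.
The prop prevents deflection at 2: R_2 = δ_0/δ_{22} = 7823/72 = 108.7 kN.
Vertical equilibrium: R_1 = ΣP − R_2 = 167 − 108.7 = 58.34 kN.

R_1 = 58.34 kN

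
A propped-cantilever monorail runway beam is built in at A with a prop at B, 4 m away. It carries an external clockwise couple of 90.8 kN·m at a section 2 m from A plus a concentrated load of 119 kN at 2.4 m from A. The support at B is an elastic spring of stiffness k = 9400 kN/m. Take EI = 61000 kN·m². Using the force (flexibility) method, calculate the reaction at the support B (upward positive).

R_B = 59 kN

Release the roller at B. Primary structure: cantilever fixed at A.
Deflection at B on the released cantilever, summing each load's contribution:
  clockwise couple 90.8 at a = 2: M₀a(2L − a)/(2EI) = 544.8/EI
  point load 119 at a = 2.4: Pa²(3L − a)/(6EI) = 1097/EI
  δ_0 = 1642/EI
Tip deflection under a unit load at B: L³/(3EI) = 21.33/EI.
With EI = 61000 kN·m²: δ_0 = 0.02691 m and δ_{BB} = 0.00035 m/kN.
Compatibility — the spring shortens by R_B/k under the reaction it provides: δ_0 − R_B·δ_{BB} = R_B/k. With 1/k = 0.000106 m/kN, R_B = δ_0 / (δ_{BB} + 1/k) = 0.02691 / (0.00035 + 0.000106) = 59 kN.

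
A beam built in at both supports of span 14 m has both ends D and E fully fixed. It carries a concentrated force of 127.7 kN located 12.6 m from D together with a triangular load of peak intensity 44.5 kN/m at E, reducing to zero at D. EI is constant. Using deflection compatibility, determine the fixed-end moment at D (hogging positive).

M_D = 306.8 kN·m

Take the two fixed-end moments M_D, M_E as redundants; the released structure is the simple span DE.
On the primary (simply-supported) span, the end slopes from the loading are:
  at D: point load 127.7 at a = 12.6: Pab(L + b)/(6LEI) = 413/EI
  at E: point load 127.7 at a = 12.6: Pab(L + a)/(6LEI) = 713.3/EI
  at D: triangular load, peak 44.5: 7w₀L³/(360EI) = 2374/EI
  at E: triangular load, peak 44.5: w₀L³/(45EI) = 2714/EI
  θ_D0 = 2787/EI,  θ_E0 = 3427/EI
Flexibility coefficients: a unit moment at one end gives L/(3EI) there and L/(6EI) at the far end, so f₁₁ = f₂₂ = 4.667/EI and f₁₂ = f₂₁ = 2.333/EI.
Compatibility — zero rotation at each built-in end:
  4.667 M_D + 2.333 M_E = 2787
  2.333 M_D + 4.667 M_E = 3427
Solving the pair gives M_D = 306.8 kN·m and M_E = 580.9 kN·m (hogging).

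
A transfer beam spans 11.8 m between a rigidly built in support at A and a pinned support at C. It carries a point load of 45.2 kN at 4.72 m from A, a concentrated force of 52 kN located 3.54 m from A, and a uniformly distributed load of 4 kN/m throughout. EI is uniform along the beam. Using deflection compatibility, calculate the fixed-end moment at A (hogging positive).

M_A = 281.6 kN·m

Release the roller at C. Primary structure: cantilever fixed at A.
Downward deflection at the released point C due to the loads:
  point load 45.2 at a = 4.72: Pa²(3L − a)/(6EI) = 5149/EI
  point load 52 at a = 3.54: Pa²(3L − a)/(6EI) = 3460/EI
  UDL 4: wL⁴/(8EI) = 9694/EI
  δ_0 = 18303/EI
Tip deflection under a unit load at C: L³/(3EI) = 547.7/EI.
The prop prevents deflection at C: R_C = δ_0/δ_{CC} = 18303/547.7 = 33.42 kN.
Moment equilibrium about A: M_A = Σ(load moments about A) − R_C·L = 675.9 − 33.42×11.8 = 281.6 kN·m.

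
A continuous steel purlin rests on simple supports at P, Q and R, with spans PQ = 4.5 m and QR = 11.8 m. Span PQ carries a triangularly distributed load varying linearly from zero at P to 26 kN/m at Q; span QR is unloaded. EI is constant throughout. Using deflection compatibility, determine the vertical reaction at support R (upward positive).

Insert a hinge at Q; M_Q is the redundant, and each span becomes simply supported.
Discontinuity in slope at Q on the released structure — sum the simple-span end rotations:
  span PQ: triangular load, peak 26: w₀L³/(45EI) = 52.65/EI
  relative rotation θ_0 = (52.65 + 0)/EI = 52.65/EI
A unit hogging moment at Q produces rotation L₁/(3EI) + L₂/(3EI) = 5.433/EI.
Compatibility: M_Q·(L₁+L₂)/(3EI) = θ_0, giving M_Q = 9.69 kN·m (hogging).
Span QR, ΣM about R: R_Q^{QR}·11.8 = 0 + 9.69, so R_Q^{QR} = 0.8212 kN and R_R = 0 − 0.8212 = -0.8212 kN.

R_R = -0.8212 kN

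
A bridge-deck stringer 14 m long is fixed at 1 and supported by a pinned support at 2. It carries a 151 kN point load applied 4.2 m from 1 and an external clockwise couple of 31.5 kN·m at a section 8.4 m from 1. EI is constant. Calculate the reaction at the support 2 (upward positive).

Choose R_2 as the redundant. The primary structure is the cantilever fixed at 1.
Free-end deflection of the primary structure under the applied loading (downward +):
  point load 151 at a = 4.2: Pa²(3L − a)/(6EI) = 16781/EI
  clockwise couple 31.5 at a = 8.4: M₀a(2L − a)/(2EI) = 2593/EI
  δ_0 = 19374/EI
Tip deflection under a unit load at 2: L³/(3EI) = 914.7/EI.
Compatibility at 2: δ_0 − R_2·δ_{22} = 0, so R_2 = 19374/914.7 = 21.18 kN.

R_2 = 21.18 kN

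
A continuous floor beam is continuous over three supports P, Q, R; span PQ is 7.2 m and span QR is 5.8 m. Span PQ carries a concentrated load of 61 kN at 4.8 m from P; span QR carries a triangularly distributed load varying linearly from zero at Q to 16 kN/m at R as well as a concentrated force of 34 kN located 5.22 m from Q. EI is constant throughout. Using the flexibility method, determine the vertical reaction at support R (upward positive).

Release continuity at Q by inserting a hinge; the redundant is the internal moment M_Q. The primary structure is two simply-supported spans PQ and QR.
End slopes at the hinge Q, treating each span as simply supported:
  span PQ: point load 61 at a = 4.8: Pab(L + a)/(6LEI) = 195.2/EI
  span QR: triangular load, peak 16: 7w₀L³/(360EI) = 60.7/EI
  span QR: point load 34 at a = 5.22: Pab(L + b)/(6LEI) = 18.87/EI
  relative rotation θ_0 = (195.2 + 79.57)/EI = 274.8/EI
A unit hogging moment at Q produces rotation L₁/(3EI) + L₂/(3EI) = 4.333/EI.
Slope continuity at Q: θ_0 = M_Q·4.333/EI, so M_Q = 274.8/4.333 = 63.41 kN·m (hogging).
Span QR, ΣM about R: R_Q^{QR}·5.8 = 109.4 + 63.41, so R_Q^{QR} = 29.8 kN and R_R = 80.4 − 29.8 = 50.6 kN.

R_R = 50.6 kN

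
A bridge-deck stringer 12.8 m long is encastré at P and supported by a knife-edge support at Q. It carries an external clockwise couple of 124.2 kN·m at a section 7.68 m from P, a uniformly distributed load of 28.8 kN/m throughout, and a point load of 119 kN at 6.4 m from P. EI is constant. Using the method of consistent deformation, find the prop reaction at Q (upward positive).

Release the roller at Q. Primary structure: cantilever fixed at P.
Primary-structure tip deflection at Q by superposition:
  clockwise couple 124.2 at a = 7.68: M₀a(2L − a)/(2EI) = 8547/EI
  UDL 28.8: wL⁴/(8EI) = 96637/EI
  point load 119 at a = 6.4: Pa²(3L − a)/(6EI) = 25996/EI
  δ_0 = 131179/EI
Tip deflection under a unit load at Q: L³/(3EI) = 699.1/EI.
The prop prevents deflection at Q: R_Q = δ_0/δ_{QQ} = 131179/699.1 = 187.7 kN.

R_Q = 187.7 kN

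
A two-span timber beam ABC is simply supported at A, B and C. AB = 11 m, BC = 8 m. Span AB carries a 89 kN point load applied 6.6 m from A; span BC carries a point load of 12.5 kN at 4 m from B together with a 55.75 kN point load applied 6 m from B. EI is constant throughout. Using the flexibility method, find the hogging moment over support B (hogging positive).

Insert a hinge at B; M_B is the redundant, and each span becomes simply supported.
Rotations at B on the released spans (each span's end-slope, ×1/EI):
  span AB: point load 89 at a = 6.6: Pab(L + a)/(6LEI) = 689.2/EI
  span BC: point load 12.5 at a = 4: Pab(L + b)/(6LEI) = 50/EI
  span BC: point load 55.75 at a = 6: Pab(L + b)/(6LEI) = 139.4/EI
  relative rotation θ_0 = (689.2 + 189.4)/EI = 878.6/EI
A unit hogging moment at B produces rotation L₁/(3EI) + L₂/(3EI) = 6.333/EI.
Slope continuity at B: θ_0 = M_B·6.333/EI, so M_B = 878.6/6.333 = 138.7 kN·m (hogging).

M_B = 138.7 kN·m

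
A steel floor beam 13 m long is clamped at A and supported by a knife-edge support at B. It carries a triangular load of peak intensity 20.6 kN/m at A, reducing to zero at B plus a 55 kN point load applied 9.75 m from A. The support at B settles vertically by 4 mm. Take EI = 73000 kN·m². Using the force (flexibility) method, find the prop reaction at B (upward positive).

R_B = 61.19 kN

Release the roller at B. Primary structure: cantilever fixed at A.
Downward deflection at the released point B due to the loads:
  triangular load, peak 20.6 at the fixed end: w₀L⁴/(30EI) = 19612/EI
  point load 55 at a = 9.75: Pa²(3L − a)/(6EI) = 25489/EI
  δ_0 = 45101/EI
Tip deflection under a unit load at B: L³/(3EI) = 732.3/EI.
With EI = 73000 kN·m²: δ_0 = 0.61782 m and δ_{BB} = 0.010032 m/kN.
Compatibility — the beam at B must follow the support down by 0.004 m: δ_0 − R_B·δ_{BB} = 0.004, so R_B = (0.61782 − 0.004)/0.010032 = 61.19 kN.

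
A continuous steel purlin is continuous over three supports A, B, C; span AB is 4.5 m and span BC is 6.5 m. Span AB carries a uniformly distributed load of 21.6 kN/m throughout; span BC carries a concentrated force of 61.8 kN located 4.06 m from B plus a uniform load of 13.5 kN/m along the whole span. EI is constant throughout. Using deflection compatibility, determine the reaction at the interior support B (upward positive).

Take M_B as the redundant. Released structure: two simple spans AB and BC with a hinge at B.
Rotations at B on the released spans (each span's end-slope, ×1/EI):
  span AB: UDL 21.6: wL³/(24EI) = 82.01/EI
  span BC: point load 61.8 at a = 4.06: Pab(L + b)/(6LEI) = 140.3/EI
  span BC: UDL 13.5: wL³/(24EI) = 154.5/EI
  relative rotation θ_0 = (82.01 + 294.8)/EI = 376.8/EI
A unit hogging moment at B produces rotation L₁/(3EI) + L₂/(3EI) = 3.667/EI.
Compatibility: M_B·(L₁+L₂)/(3EI) = θ_0, giving M_B = 102.8 kN·m (hogging).
Span AB, ΣM about A with M_B applied at B: R_B^{AB}·4.5 = 218.7 + 102.8, so R_B^{AB} = 71.44 kN and R_A = 97.2 − 71.44 = 25.76 kN.
Span BC, ΣM about C: R_B^{BC}·6.5 = 436 + 102.8, so R_B^{BC} = 82.88 kN and R_C = 149.6 − 82.88 = 66.67 kN.
R_B = 71.44 + 82.88 = 154.3 kN.

R_B = 154.3 kN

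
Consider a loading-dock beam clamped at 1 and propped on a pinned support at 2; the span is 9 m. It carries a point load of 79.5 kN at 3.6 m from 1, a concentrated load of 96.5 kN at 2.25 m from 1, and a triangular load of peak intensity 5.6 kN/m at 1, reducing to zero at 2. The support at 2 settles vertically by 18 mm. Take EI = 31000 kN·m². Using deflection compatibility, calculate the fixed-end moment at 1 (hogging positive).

M_1 = 330.8 kN·m

Remove the prop at 2; the released (primary) structure is a cantilever built in at 1.
Primary-structure tip deflection at 2 by superposition:
  point load 79.5 at a = 3.6: Pa²(3L − a)/(6EI) = 4018/EI
  point load 96.5 at a = 2.25: Pa²(3L − a)/(6EI) = 2015/EI
  triangular load, peak 5.6 at the fixed end: w₀L⁴/(30EI) = 1225/EI
  δ_0 = 7258/EI
Tip deflection under a unit load at 2: L³/(3EI) = 243/EI.
With EI = 31000 kN·m²: δ_0 = 0.23413 m and δ_{22} = 0.007839 m/kN.
Compatibility — the beam at 2 must follow the support down by 0.018 m: δ_0 − R_2·δ_{22} = 0.018, so R_2 = (0.23413 − 0.018)/0.007839 = 27.57 kN.
Moment equilibrium about 1: M_1 = Σ(load moments about 1) − R_2·L = 578.9 − 27.57×9 = 330.8 kN·m.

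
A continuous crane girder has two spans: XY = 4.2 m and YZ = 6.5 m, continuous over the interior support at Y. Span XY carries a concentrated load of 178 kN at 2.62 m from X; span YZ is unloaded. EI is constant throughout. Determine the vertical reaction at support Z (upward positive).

Take M_Y as the redundant. Released structure: two simple spans XY and YZ with a hinge at Y.
Discontinuity in slope at Y on the released structure — sum the simple-span end rotations:
  span XY: point load 178 at a = 2.62: Pab(L + a)/(6LEI) = 199.4/EI
  relative rotation θ_0 = (199.4 + 0)/EI = 199.4/EI
A unit hogging moment at Y produces rotation L₁/(3EI) + L₂/(3EI) = 3.567/EI.
Slope continuity at Y: θ_0 = M_Y·3.567/EI, so M_Y = 199.4/3.567 = 55.91 kN·m (hogging).
Span YZ, ΣM about Z: R_Y^{YZ}·6.5 = 0 + 55.91, so R_Y^{YZ} = 8.602 kN and R_Z = 0 − 8.602 = -8.602 kN.

R_Z = -8.602 kN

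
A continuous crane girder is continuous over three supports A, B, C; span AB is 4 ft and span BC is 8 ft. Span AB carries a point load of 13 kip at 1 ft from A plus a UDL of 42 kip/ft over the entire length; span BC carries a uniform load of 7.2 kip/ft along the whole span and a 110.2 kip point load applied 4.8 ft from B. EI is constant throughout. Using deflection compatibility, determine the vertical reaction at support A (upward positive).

Release continuity at B by inserting a hinge; the redundant is the internal moment M_B. The primary structure is two simply-supported spans AB and BC.
Rotations at B on the released spans (each span's end-slope, ×1/EI):
  span AB: point load 13 at a = 1: Pab(L + a)/(6LEI) = 8.125/EI
  span AB: UDL 42: wL³/(24EI) = 112/EI
  span BC: UDL 7.2: wL³/(24EI) = 153.6/EI
  span BC: point load 110.2 at a = 4.8: Pab(L + b)/(6LEI) = 395/EI
  relative rotation θ_0 = (120.1 + 548.6)/EI = 668.7/EI
A unit hogging moment at B produces rotation L₁/(3EI) + L₂/(3EI) = 4/EI.
Compatibility: M_B·(L₁+L₂)/(3EI) = θ_0, giving M_B = 167.2 kip·ft (hogging).
Span AB, ΣM about A with M_B applied at B: R_B^{AB}·4 = 349 + 167.2, so R_B^{AB} = 129 kip and R_A = 181 − 129 = 51.96 kip.

R_A = 51.96 kip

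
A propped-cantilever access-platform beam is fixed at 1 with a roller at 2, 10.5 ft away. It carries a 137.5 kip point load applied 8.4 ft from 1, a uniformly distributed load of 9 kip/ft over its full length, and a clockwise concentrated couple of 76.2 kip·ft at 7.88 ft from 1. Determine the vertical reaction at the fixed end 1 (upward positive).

R_1 = 89.55 kip

Release the roller at 2. Primary structure: cantilever fixed at 1.
Downward deflection at the released point 2 due to the loads:
  point load 137.5 at a = 8.4: Pa²(3L − a)/(6EI) = 37353/EI
  UDL 9: wL⁴/(8EI) = 13674/EI
  clockwise couple 76.2 at a = 7.88: M₀a(2L − a)/(2EI) = 3939/EI
  δ_0 = 54966/EI
Tip deflection under a unit load at 2: L³/(3EI) = 385.9/EI.
Compatibility at 2: δ_0 − R_2·δ_{22} = 0, so R_2 = 54966/385.9 = 142.4 kip.
Vertical equilibrium: R_1 = ΣP − R_2 = 232 − 142.4 = 89.55 kip.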